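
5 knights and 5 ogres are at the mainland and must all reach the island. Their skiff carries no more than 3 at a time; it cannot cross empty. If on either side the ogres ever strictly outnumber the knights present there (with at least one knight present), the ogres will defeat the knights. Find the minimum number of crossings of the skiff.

Counting alone: each trip to the island takes at most 3 across and each return brings at least 1 back, so after t trips out (and t−1 returns) at most 3t − (t−1) of the 10 are across; that first reaches 10 at t = 5, so at least 9 crossings are needed.
The safety rule pushes this higher. Following every safe sequence of crossings, the most of the 10 that can be at the island as the skiff arrives there on crossing 9 is 9 — never all 10.
So no plan with fewer than 11 crossings exists, and this one achieves 11:
1. 2 ogres → the island.  (the mainland: 5K 3O; the island: 0K 2O)
2. 1 ogre ← the mainland.  (the mainland: 5K 4O; the island: 0K 1O)
3. 3 ogres → the island.  (the mainland: 5K 1O; the island: 0K 4O)
4. 1 ogre ← the mainland.  (the mainland: 5K 2O; the island: 0K 3O)
5. 3 knights → the island.  (the mainland: 2K 2O; the island: 3K 3O)
6. 1 knight and 1 ogre ← the mainland.  (the mainland: 3K 3O; the island: 2K 2O)
7. 3 knights → the island.  (the mainland: 0K 3O; the island: 5K 2O)
8. 1 ogre ← the mainland.  (the mainland: 0K 4O; the island: 5K 1O)
9. 2 ogres → the island.  (the mainland: 0K 2O; the island: 5K 3O)
10. 1 ogre ← the mainland.  (the mainland: 0K 3O; the island: 5K 2O)
11. 3 ogres → the island.  (the mainland: 0K 0O; the island: 5K 5O)

11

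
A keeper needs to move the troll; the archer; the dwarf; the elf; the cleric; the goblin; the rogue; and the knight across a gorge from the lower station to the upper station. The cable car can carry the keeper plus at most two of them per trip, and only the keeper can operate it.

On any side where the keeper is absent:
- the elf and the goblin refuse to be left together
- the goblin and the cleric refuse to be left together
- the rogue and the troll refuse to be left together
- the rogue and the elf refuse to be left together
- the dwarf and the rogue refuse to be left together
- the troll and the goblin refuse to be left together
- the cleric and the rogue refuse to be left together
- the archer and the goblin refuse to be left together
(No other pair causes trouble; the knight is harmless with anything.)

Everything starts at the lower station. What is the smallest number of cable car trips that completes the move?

Following every safe sequence of crossings from the start, the most of the 8 that can be at the upper station as the cable car arrives there on crossings 1, 3, 5 is 2, 4, 5 respectively; the best ever achieved is 5 of 8.
From crossing 7 on, no configuration arises that was not already reachable earlier: only 74 distinct safe configurations (who is on which side, and where the cable car is) can ever be reached, none of them has everyone across, and every continuation just revisits them. So no valid plan exists.

impossible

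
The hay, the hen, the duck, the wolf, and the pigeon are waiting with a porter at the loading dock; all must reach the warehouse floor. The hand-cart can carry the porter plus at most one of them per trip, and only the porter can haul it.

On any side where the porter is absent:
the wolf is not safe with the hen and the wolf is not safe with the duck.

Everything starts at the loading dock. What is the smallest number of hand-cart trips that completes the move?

11

Counting alone: the porter can take at most 1 across per trip to the warehouse floor, so moving all 5 needs at least 5 loaded trips out, with a return between consecutive ones — at least 9 crossings.
The safety rule pushes this higher. Following every safe sequence of crossings, the most of the 5 that can be at the warehouse floor as the hand-cart arrives there on crossing 9 is 4 — never all 5.
So no plan with fewer than 11 crossings exists, and this one achieves 11:
1. Porter goes to the warehouse floor with the wolf.
2. Porter goes back to the loading dock alone.
3. Porter goes to the warehouse floor with the hay.
4. Porter goes back to the loading dock alone.
5. Porter goes to the warehouse floor with the hen.
6. Porter goes back to the loading dock with the wolf.
7. Porter goes to the warehouse floor with the duck.
8. Porter goes back to the loading dock alone.
9. Porter goes to the warehouse floor with the pigeon.
10. Porter goes back to the loading dock alone.
11. Porter goes to the warehouse floor with the wolf.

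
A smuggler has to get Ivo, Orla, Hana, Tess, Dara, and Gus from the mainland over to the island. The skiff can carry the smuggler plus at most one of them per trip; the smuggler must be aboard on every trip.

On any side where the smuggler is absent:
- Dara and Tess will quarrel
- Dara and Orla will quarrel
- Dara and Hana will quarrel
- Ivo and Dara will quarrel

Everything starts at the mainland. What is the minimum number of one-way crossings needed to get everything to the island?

impossible

Following every safe sequence of crossings from the start, the most of the 6 that can be at the island as the skiff arrives there on crossings 1, 3, 5 is 1, 2, 3 respectively; the best ever achieved is 3 of 6.
From crossing 7 on, no configuration arises that was not already reachable earlier: only 22 distinct safe configurations (who is on which side, and where the skiff is) can ever be reached, none of them has everyone across, and every continuation just revisits them. So no valid plan exists.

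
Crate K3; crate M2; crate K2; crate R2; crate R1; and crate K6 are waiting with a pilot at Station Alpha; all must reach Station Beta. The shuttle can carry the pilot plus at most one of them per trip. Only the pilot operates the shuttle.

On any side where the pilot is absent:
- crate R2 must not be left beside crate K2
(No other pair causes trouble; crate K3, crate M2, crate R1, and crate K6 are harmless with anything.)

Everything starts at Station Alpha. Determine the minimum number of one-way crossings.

Counting alone: the pilot can take at most 1 across per trip to Station Beta, so moving all 6 needs at least 6 loaded trips out, with a return between consecutive ones — at least 11 crossings.
The plan below uses exactly 11 crossings, so it is optimal:
1. Pilot goes to Station Beta with crate K2.  [Station Alpha: crate K3, crate K6, crate M2, crate R1, crate R2 | Station Beta: crate K2]
2. Pilot goes back to Station Alpha alone.  [Station Alpha: crate K3, crate K6, crate M2, crate R1, crate R2 | Station Beta: crate K2]
3. Pilot goes to Station Beta with crate K3.  [Station Alpha: crate K6, crate M2, crate R1, crate R2 | Station Beta: crate K2, crate K3]
4. Pilot goes back to Station Alpha alone.  [Station Alpha: crate K6, crate M2, crate R1, crate R2 | Station Beta: crate K2, crate K3]
5. Pilot goes to Station Beta with crate M2.  [Station Alpha: crate K6, crate R1, crate R2 | Station Beta: crate K2, crate K3, crate M2]
6. Pilot goes back to Station Alpha alone.  [Station Alpha: crate K6, crate R1, crate R2 | Station Beta: crate K2, crate K3, crate M2]
7. Pilot goes to Station Beta with crate R1.  [Station Alpha: crate K6, crate R2 | Station Beta: crate K2, crate K3, crate M2, crate R1]
8. Pilot goes back to Station Alpha alone.  [Station Alpha: crate K6, crate R2 | Station Beta: crate K2, crate K3, crate M2, crate R1]
9. Pilot goes to Station Beta with crate K6.  [Station Alpha: crate R2 | Station Beta: crate K2, crate K3, crate K6, crate M2, crate R1]
10. Pilot goes back to Station Alpha alone.  [Station Alpha: crate R2 | Station Beta: crate K2, crate K3, crate K6, crate M2, crate R1]
11. Pilot goes to Station Beta with crate R2.  [Station Alpha: — | Station Beta: crate K2, crate K3, crate K6, crate M2, crate R1, crate R2]

11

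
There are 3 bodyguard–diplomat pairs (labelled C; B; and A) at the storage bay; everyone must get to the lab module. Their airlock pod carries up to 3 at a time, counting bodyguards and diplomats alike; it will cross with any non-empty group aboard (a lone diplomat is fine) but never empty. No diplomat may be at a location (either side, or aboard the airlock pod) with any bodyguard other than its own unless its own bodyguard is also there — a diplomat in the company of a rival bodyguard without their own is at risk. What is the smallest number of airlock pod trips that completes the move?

5

Counting alone: each trip to the lab module takes at most 3 across and each return brings at least 1 back, so after t trips out (and t−1 returns) at most 3t − (t−1) of the 6 are across; that first reaches 6 at t = 3, so at least 5 crossings are needed.
The plan below uses exactly 5 crossings, so it is optimal:
1. bodyguard C and diplomat C cross → the lab module.
2. bodyguard C crosses ← the storage bay.
3. bodyguard A, bodyguard B, and bodyguard C cross → the lab module.
4. diplomat C crosses ← the storage bay.
5. diplomat A, diplomat B, and diplomat C cross → the lab module.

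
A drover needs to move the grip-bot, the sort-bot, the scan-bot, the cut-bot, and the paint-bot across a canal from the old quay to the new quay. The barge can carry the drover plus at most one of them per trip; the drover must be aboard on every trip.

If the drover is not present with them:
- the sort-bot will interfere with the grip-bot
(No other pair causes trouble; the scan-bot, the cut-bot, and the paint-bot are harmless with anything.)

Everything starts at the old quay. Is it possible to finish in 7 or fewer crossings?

No

Counting alone: the drover can take at most 1 across per trip to the new quay, so moving all 5 needs at least 5 loaded trips out, with a return between consecutive ones — at least 9 crossings.
Since 7 < 9, 7 crossings cannot be enough. (The shortest complete plan in fact takes 9:)
1. Drover goes to the new quay with the grip-bot.
2. Drover goes back to the old quay alone.
3. Drover goes to the new quay with the scan-bot.
4. Drover goes back to the old quay alone.
5. Drover goes to the new quay with the cut-bot.
6. Drover goes back to the old quay alone.
7. Drover goes to the new quay with the paint-bot.
8. Drover goes back to the old quay alone.
9. Drover goes to the new quay with the sort-bot.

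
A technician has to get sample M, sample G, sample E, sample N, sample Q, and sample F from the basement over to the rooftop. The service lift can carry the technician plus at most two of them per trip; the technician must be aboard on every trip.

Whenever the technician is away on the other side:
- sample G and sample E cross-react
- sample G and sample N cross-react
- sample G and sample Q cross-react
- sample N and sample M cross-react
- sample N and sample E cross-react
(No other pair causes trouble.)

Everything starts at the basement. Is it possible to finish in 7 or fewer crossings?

No

Counting alone: the technician can take at most 2 across per trip to the rooftop, so moving all 6 needs at least 3 loaded trips out, with a return between consecutive ones — at least 5 crossings.
The safety rule pushes this higher. Following every safe sequence of crossings, the most of the 6 that can be at the rooftop as the service lift arrives there on crossings 5, 7 is 4, 5 respectively — never all 6.
So the move cannot be finished within 7 crossings. (The shortest complete plan takes 9:)
1. Technician goes to the rooftop with sample G and sample N.
2. Technician goes back to the basement with sample G.
3. Technician goes to the rooftop with sample G and sample M.
4. Technician goes back to the basement with sample N.
5. Technician goes to the rooftop with sample E and sample Q.
6. Technician goes back to the basement with sample G.
7. Technician goes to the rooftop with sample F and sample G.
8. Technician goes back to the basement with sample G.
9. Technician goes to the rooftop with sample G and sample N.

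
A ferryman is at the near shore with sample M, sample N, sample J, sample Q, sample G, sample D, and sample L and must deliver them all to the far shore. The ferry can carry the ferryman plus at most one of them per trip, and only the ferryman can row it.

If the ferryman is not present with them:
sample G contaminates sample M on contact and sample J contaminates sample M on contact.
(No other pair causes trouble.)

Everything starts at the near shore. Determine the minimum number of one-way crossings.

Counting alone: the ferryman can take at most 1 across per trip to the far shore, so moving all 7 needs at least 7 loaded trips out, with a return between consecutive ones — at least 13 crossings.
The safety rule pushes this higher. Following every safe sequence of crossings, the most of the 7 that can be at the far shore as the ferry arrives there on crossing 13 is 6 — never all 7.
So no plan with fewer than 15 crossings exists, and this one achieves 15:
1. Ferryman goes to the far shore with sample M.
2. Ferryman goes back to the near shore alone.
3. Ferryman goes to the far shore with sample N.
4. Ferryman goes back to the near shore alone.
5. Ferryman goes to the far shore with sample J.
6. Ferryman goes back to the near shore with sample M.
7. Ferryman goes to the far shore with sample G.
8. Ferryman goes back to the near shore alone.
9. Ferryman goes to the far shore with sample Q.
10. Ferryman goes back to the near shore alone.
11. Ferryman goes to the far shore with sample D.
12. Ferryman goes back to the near shore alone.
13. Ferryman goes to the far shore with sample L.
14. Ferryman goes back to the near shore alone.
15. Ferryman goes to the far shore with sample M.

15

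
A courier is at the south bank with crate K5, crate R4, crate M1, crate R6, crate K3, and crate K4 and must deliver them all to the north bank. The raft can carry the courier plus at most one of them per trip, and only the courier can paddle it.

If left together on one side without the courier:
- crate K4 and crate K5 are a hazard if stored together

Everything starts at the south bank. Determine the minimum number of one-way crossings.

11

Counting alone: the courier can take at most 1 across per trip to the north bank, so moving all 6 needs at least 6 loaded trips out, with a return between consecutive ones — at least 11 crossings.
The plan below uses exactly 11 crossings, so it is optimal:
1. Courier goes to the north bank with crate K5.
2. Courier goes back to the south bank alone.
3. Courier goes to the north bank with crate R4.
4. Courier goes back to the south bank alone.
5. Courier goes to the north bank with crate M1.
6. Courier goes back to the south bank alone.
7. Courier goes to the north bank with crate R6.
8. Courier goes back to the south bank alone.
9. Courier goes to the north bank with crate K3.
10. Courier goes back to the south bank alone.
11. Courier goes to the north bank with crate K4.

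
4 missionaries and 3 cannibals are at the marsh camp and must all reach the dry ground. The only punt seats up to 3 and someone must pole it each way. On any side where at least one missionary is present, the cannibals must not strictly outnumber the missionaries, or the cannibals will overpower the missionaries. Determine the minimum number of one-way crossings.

5

Counting alone: each trip to the dry ground takes at most 3 across and each return brings at least 1 back, so after t trips out (and t−1 returns) at most 3t − (t−1) of the 7 are across; that first reaches 7 at t = 3, so at least 5 crossings are needed.
The plan below uses exactly 5 crossings, so it is optimal:
1. 3 cannibals → the dry ground.  (the marsh camp: 4M 0C; the dry ground: 0M 3C)
2. 1 cannibal ← the marsh camp.  (the marsh camp: 4M 1C; the dry ground: 0M 2C)
3. 3 missionaries → the dry ground.  (the marsh camp: 1M 1C; the dry ground: 3M 2C)
4. 1 missionary ← the marsh camp.  (the marsh camp: 2M 1C; the dry ground: 2M 2C)
5. 2 missionaries and 1 cannibal → the dry ground.  (the marsh camp: 0M 0C; the dry ground: 4M 3C)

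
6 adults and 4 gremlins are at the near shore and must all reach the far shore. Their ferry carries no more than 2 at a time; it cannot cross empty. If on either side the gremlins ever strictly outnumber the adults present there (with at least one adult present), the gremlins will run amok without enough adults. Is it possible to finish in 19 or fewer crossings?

Yes

Yes — this plan uses 17 crossings (≤ 19):
1. 2 gremlins → the far shore.  (the near shore: 6A 2G; the far shore: 0A 2G)
2. 1 gremlin ← the near shore.  (the near shore: 6A 3G; the far shore: 0A 1G)
3. 2 gremlins → the far shore.  (the near shore: 6A 1G; the far shore: 0A 3G)
4. 1 gremlin ← the near shore.  (the near shore: 6A 2G; the far shore: 0A 2G)
5. 2 adults → the far shore.  (the near shore: 4A 2G; the far shore: 2A 2G)
6. 1 gremlin ← the near shore.  (the near shore: 4A 3G; the far shore: 2A 1G)
7. 1 adult and 1 gremlin → the far shore.  (the near shore: 3A 2G; the far shore: 3A 2G)
8. 1 gremlin ← the near shore.  (the near shore: 3A 3G; the far shore: 3A 1G)
9. 2 gremlins → the far shore.  (the near shore: 3A 1G; the far shore: 3A 3G)
10. 1 gremlin ← the near shore.  (the near shore: 3A 2G; the far shore: 3A 2G)
11. 1 adult and 1 gremlin → the far shore.  (the near shore: 2A 1G; the far shore: 4A 3G)
12. 1 gremlin ← the near shore.  (the near shore: 2A 2G; the far shore: 4A 2G)
13. 2 gremlins → the far shore.  (the near shore: 2A 0G; the far shore: 4A 4G)
14. 1 gremlin ← the near shore.  (the near shore: 2A 1G; the far shore: 4A 3G)
15. 1 adult and 1 gremlin → the far shore.  (the near shore: 1A 0G; the far shore: 5A 4G)
16. 1 gremlin ← the near shore.  (the near shore: 1A 1G; the far shore: 5A 3G)
17. 1 adult and 1 gremlin → the far shore.  (the near shore: 0A 0G; the far shore: 6A 4G)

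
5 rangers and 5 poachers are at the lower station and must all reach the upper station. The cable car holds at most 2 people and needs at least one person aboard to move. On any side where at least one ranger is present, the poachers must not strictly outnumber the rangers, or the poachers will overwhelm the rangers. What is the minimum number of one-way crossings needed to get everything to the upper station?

Following every safe sequence of crossings from the start, the most of the 10 that can be at the upper station as the cable car arrives there on crossings 1, 3, 5, 7 is 2, 3, 4, 5 respectively; the best ever achieved is 5 of 10.
From crossing 9 on, no configuration arises that was not already reachable earlier: only 13 distinct safe configurations (who is on which side, and where the cable car is) can ever be reached, none of them has everyone across, and every continuation just revisits them. They are: 0 rangers + 0 poachers across (cable car back at the start); 0 rangers + 1 poacher across (cable car there); 0 rangers + 1 poacher across (cable car back at the start); 0 rangers + 2 poachers across (cable car there); 0 rangers + 2 poachers across (cable car back at the start); 0 rangers + 3 poachers across (cable car there); 0 rangers + 3 poachers across (cable car back at the start); 0 rangers + 4 poachers across (cable car there); 0 rangers + 4 poachers across (cable car back at the start); 0 rangers + 5 poachers across (cable car there); 1 ranger + 1 poacher across (cable car there); 1 ranger + 1 poacher across (cable car back at the start); 2 rangers + 2 poachers across (cable car there). So no valid plan exists.

impossible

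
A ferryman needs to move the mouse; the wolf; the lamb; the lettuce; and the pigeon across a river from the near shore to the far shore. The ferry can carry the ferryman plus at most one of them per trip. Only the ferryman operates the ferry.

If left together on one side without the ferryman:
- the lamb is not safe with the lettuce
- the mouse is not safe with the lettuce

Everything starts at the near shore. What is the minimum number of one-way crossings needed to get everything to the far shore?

11

Counting alone: the ferryman can take at most 1 across per trip to the far shore, so moving all 5 needs at least 5 loaded trips out, with a return between consecutive ones — at least 9 crossings.
The safety rule pushes this higher. Following every safe sequence of crossings, the most of the 5 that can be at the far shore as the ferry arrives there on crossing 9 is 4 — never all 5.
So no plan with fewer than 11 crossings exists, and this one achieves 11:
1. Ferryman goes to the far shore with the lettuce.
2. Ferryman goes back to the near shore alone.
3. Ferryman goes to the far shore with the mouse.
4. Ferryman goes back to the near shore with the lettuce.
5. Ferryman goes to the far shore with the lamb.
6. Ferryman goes back to the near shore alone.
7. Ferryman goes to the far shore with the wolf.
8. Ferryman goes back to the near shore alone.
9. Ferryman goes to the far shore with the pigeon.
10. Ferryman goes back to the near shore alone.
11. Ferryman goes to the far shore with the lettuce.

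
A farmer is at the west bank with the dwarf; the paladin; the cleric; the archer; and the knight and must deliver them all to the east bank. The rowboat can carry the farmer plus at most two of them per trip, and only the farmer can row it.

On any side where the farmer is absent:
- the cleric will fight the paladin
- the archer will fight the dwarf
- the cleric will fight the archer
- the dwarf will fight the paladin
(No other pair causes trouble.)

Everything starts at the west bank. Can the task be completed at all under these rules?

Yes

1. Farmer goes to the east bank with the cleric and the dwarf.  [the west bank: the archer, the knight, the paladin | the east bank: the cleric, the dwarf]
2. Farmer goes back to the west bank alone.  [the west bank: the archer, the knight, the paladin | the east bank: the cleric, the dwarf]
3. Farmer goes to the east bank with the knight.  [the west bank: the archer, the paladin | the east bank: the cleric, the dwarf, the knight]
4. Farmer goes back to the west bank alone.  [the west bank: the archer, the paladin | the east bank: the cleric, the dwarf, the knight]
5. Farmer goes to the east bank with the archer and the paladin.  [the west bank: — | the east bank: the archer, the cleric, the dwarf, the knight, the paladin]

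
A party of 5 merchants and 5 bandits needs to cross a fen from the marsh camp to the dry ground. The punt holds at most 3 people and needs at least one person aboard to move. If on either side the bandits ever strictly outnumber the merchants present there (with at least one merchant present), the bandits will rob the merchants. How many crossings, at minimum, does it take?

11

Counting alone: each trip to the dry ground takes at most 3 across and each return brings at least 1 back, so after t trips out (and t−1 returns) at most 3t − (t−1) of the 10 are across; that first reaches 10 at t = 5, so at least 9 crossings are needed.
The safety rule pushes this higher. Following every safe sequence of crossings, the most of the 10 that can be at the dry ground as the punt arrives there on crossing 9 is 9 — never all 10.
So no plan with fewer than 11 crossings exists, and this one achieves 11:
1. 2 bandits → the dry ground.  (the marsh camp: 5M 3B; the dry ground: 0M 2B)
2. 1 bandit ← the marsh camp.  (the marsh camp: 5M 4B; the dry ground: 0M 1B)
3. 3 bandits → the dry ground.  (the marsh camp: 5M 1B; the dry ground: 0M 4B)
4. 1 bandit ← the marsh camp.  (the marsh camp: 5M 2B; the dry ground: 0M 3B)
5. 3 merchants → the dry ground.  (the marsh camp: 2M 2B; the dry ground: 3M 3B)
6. 1 merchant and 1 bandit ← the marsh camp.  (the marsh camp: 3M 3B; the dry ground: 2M 2B)
7. 3 merchants → the dry ground.  (the marsh camp: 0M 3B; the dry ground: 5M 2B)
8. 1 bandit ← the marsh camp.  (the marsh camp: 0M 4B; the dry ground: 5M 1B)
9. 2 bandits → the dry ground.  (the marsh camp: 0M 2B; the dry ground: 5M 3B)
10. 1 bandit ← the marsh camp.  (the marsh camp: 0M 3B; the dry ground: 5M 2B)
11. 3 bandits → the dry ground.  (the marsh camp: 0M 0B; the dry ground: 5M 5B)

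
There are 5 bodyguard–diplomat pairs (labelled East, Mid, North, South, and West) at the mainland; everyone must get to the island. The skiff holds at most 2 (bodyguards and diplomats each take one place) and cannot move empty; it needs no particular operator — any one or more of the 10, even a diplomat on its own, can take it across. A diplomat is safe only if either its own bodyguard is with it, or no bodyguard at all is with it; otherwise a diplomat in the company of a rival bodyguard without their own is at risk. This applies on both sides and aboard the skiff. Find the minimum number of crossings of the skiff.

Following every safe sequence of crossings from the start, the most of the 10 that can be at the island as the skiff arrives there on crossings 1, 3, 5, 7 is 2, 3, 4, 5 respectively; the best ever achieved is 5 of 10.
From crossing 9 on, no configuration arises that was not already reachable earlier: only 82 distinct safe configurations (who is on which side, and where the skiff is) can ever be reached, none of them has everyone across, and every continuation just revisits them. So no valid plan exists.

impossible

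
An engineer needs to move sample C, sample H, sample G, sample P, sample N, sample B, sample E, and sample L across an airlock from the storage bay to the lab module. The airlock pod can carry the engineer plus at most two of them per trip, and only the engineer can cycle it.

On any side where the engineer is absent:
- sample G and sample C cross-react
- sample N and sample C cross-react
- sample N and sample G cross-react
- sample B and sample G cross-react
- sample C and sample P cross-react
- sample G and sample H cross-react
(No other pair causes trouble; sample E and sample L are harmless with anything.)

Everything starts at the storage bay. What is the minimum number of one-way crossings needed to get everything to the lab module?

13

Counting alone: the engineer can take at most 2 across per trip to the lab module, so moving all 8 needs at least 4 loaded trips out, with a return between consecutive ones — at least 7 crossings.
The safety rule pushes this higher. Following every safe sequence of crossings, the most of the 8 that can be at the lab module as the airlock pod arrives there on crossings 7, 9, 11 is 5, 6, 7 respectively — never all 8.
So no plan with fewer than 13 crossings exists, and this one achieves 13:
1. Engineer goes to the lab module with sample C and sample G.  [the storage bay: sample B, sample E, sample H, sample L, sample N, sample P | the lab module: sample C, sample G]
2. Engineer goes back to the storage bay with sample C.  [the storage bay: sample B, sample C, sample E, sample H, sample L, sample N, sample P | the lab module: sample G]
3. Engineer goes to the lab module with sample C and sample H.  [the storage bay: sample B, sample E, sample L, sample N, sample P | the lab module: sample C, sample G, sample H]
4. Engineer goes back to the storage bay with sample G.  [the storage bay: sample B, sample E, sample G, sample L, sample N, sample P | the lab module: sample C, sample H]
5. Engineer goes to the lab module with sample B and sample G.  [the storage bay: sample E, sample L, sample N, sample P | the lab module: sample B, sample C, sample G, sample H]
6. Engineer goes back to the storage bay with sample G.  [the storage bay: sample E, sample G, sample L, sample N, sample P | the lab module: sample B, sample C, sample H]
7. Engineer goes to the lab module with sample E and sample G.  [the storage bay: sample L, sample N, sample P | the lab module: sample B, sample C, sample E, sample G, sample H]
8. Engineer goes back to the storage bay with sample G.  [the storage bay: sample G, sample L, sample N, sample P | the lab module: sample B, sample C, sample E, sample H]
9. Engineer goes to the lab module with sample G and sample L.  [the storage bay: sample N, sample P | the lab module: sample B, sample C, sample E, sample G, sample H, sample L]
10. Engineer goes back to the storage bay with sample G.  [the storage bay: sample G, sample N, sample P | the lab module: sample B, sample C, sample E, sample H, sample L]
11. Engineer goes to the lab module with sample N and sample P.  [the storage bay: sample G | the lab module: sample B, sample C, sample E, sample H, sample L, sample N, sample P]
12. Engineer goes back to the storage bay with sample C.  [the storage bay: sample C, sample G | the lab module: sample B, sample E, sample H, sample L, sample N, sample P]
13. Engineer goes to the lab module with sample C and sample G.  [the storage bay: — | the lab module: sample B, sample C, sample E, sample G, sample H, sample L, sample N, sample P]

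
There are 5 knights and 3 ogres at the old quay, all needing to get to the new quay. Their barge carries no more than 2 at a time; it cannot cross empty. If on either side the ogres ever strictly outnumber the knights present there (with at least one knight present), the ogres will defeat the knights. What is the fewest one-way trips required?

Counting alone: each trip to the new quay takes at most 2 across and each return brings at least 1 back, so after t trips out (and t−1 returns) at most 2t − (t−1) of the 8 are across; that first reaches 8 at t = 7, so at least 13 crossings are needed.
The plan below uses exactly 13 crossings, so it is optimal:
1. 2 ogres → the new quay.  (the old quay: 5K 1O; the new quay: 0K 2O)
2. 1 ogre ← the old quay.  (the old quay: 5K 2O; the new quay: 0K 1O)
3. 2 ogres → the new quay.  (the old quay: 5K 0O; the new quay: 0K 3O)
4. 1 ogre ← the old quay.  (the old quay: 5K 1O; the new quay: 0K 2O)
5. 2 knights → the new quay.  (the old quay: 3K 1O; the new quay: 2K 2O)
6. 1 ogre ← the old quay.  (the old quay: 3K 2O; the new quay: 2K 1O)
7. 1 knight and 1 ogre → the new quay.  (the old quay: 2K 1O; the new quay: 3K 2O)
8. 1 ogre ← the old quay.  (the old quay: 2K 2O; the new quay: 3K 1O)
9. 2 ogres → the new quay.  (the old quay: 2K 0O; the new quay: 3K 3O)
10. 1 ogre ← the old quay.  (the old quay: 2K 1O; the new quay: 3K 2O)
11. 1 knight and 1 ogre → the new quay.  (the old quay: 1K 0O; the new quay: 4K 3O)
12. 1 ogre ← the old quay.  (the old quay: 1K 1O; the new quay: 4K 2O)
13. 1 knight and 1 ogre → the new quay.  (the old quay: 0K 0O; the new quay: 5K 3O)

13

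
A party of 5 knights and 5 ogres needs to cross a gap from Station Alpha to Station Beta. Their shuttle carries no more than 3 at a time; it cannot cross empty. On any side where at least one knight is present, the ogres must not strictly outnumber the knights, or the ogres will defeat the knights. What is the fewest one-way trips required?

11

Counting alone: each trip to Station Beta takes at most 3 across and each return brings at least 1 back, so after t trips out (and t−1 returns) at most 3t − (t−1) of the 10 are across; that first reaches 10 at t = 5, so at least 9 crossings are needed.
The safety rule pushes this higher. Following every safe sequence of crossings, the most of the 10 that can be at Station Beta as the shuttle arrives there on crossing 9 is 9 — never all 10.
So no plan with fewer than 11 crossings exists, and this one achieves 11:
1. 2 ogres → Station Beta.  (Station Alpha: 5K 3O; Station Beta: 0K 2O)
2. 1 ogre ← Station Alpha.  (Station Alpha: 5K 4O; Station Beta: 0K 1O)
3. 3 ogres → Station Beta.  (Station Alpha: 5K 1O; Station Beta: 0K 4O)
4. 1 ogre ← Station Alpha.  (Station Alpha: 5K 2O; Station Beta: 0K 3O)
5. 3 knights → Station Beta.  (Station Alpha: 2K 2O; Station Beta: 3K 3O)
6. 1 knight and 1 ogre ← Station Alpha.  (Station Alpha: 3K 3O; Station Beta: 2K 2O)
7. 3 knights → Station Beta.  (Station Alpha: 0K 3O; Station Beta: 5K 2O)
8. 1 ogre ← Station Alpha.  (Station Alpha: 0K 4O; Station Beta: 5K 1O)
9. 2 ogres → Station Beta.  (Station Alpha: 0K 2O; Station Beta: 5K 3O)
10. 1 ogre ← Station Alpha.  (Station Alpha: 0K 3O; Station Beta: 5K 2O)
11. 3 ogres → Station Beta.  (Station Alpha: 0K 0O; Station Beta: 5K 5O)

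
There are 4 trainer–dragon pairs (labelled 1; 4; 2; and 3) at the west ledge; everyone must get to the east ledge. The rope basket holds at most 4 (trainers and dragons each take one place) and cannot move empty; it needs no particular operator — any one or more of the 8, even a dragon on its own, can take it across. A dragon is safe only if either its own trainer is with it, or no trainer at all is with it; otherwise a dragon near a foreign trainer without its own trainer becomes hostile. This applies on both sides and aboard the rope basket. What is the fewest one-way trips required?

Counting alone: each trip to the east ledge takes at most 4 across and each return brings at least 1 back, so after t trips out (and t−1 returns) at most 4t − (t−1) of the 8 are across; that first reaches 8 at t = 3, so at least 5 crossings are needed.
The plan below uses exactly 5 crossings, so it is optimal:
1. dragon 1 and trainer 1 cross → the east ledge.
2. trainer 1 crosses ← the west ledge.
3. trainer 1, trainer 2, trainer 3, and trainer 4 cross → the east ledge.
4. dragon 1 crosses ← the west ledge.
5. dragon 1, dragon 2, dragon 3, and dragon 4 cross → the east ledge.

5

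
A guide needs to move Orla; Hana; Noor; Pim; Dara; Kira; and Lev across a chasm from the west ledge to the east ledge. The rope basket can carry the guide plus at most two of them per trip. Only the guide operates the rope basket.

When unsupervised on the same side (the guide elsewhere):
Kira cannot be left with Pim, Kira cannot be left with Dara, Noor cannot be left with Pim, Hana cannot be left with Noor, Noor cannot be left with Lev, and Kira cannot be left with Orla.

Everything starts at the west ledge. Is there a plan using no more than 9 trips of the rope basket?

Yes — this plan uses 9 crossings (≤ 9):
1. Guide goes to the east ledge with Kira and Noor.  [the west ledge: Dara, Hana, Lev, Orla, Pim | the east ledge: Kira, Noor]
2. Guide goes back to the west ledge alone.  [the west ledge: Dara, Hana, Lev, Orla, Pim | the east ledge: Kira, Noor]
3. Guide goes to the east ledge with Orla.  [the west ledge: Dara, Hana, Lev, Pim | the east ledge: Kira, Noor, Orla]
4. Guide goes back to the west ledge with Kira.  [the west ledge: Dara, Hana, Kira, Lev, Pim | the east ledge: Noor, Orla]
5. Guide goes to the east ledge with Dara and Pim.  [the west ledge: Hana, Kira, Lev | the east ledge: Dara, Noor, Orla, Pim]
6. Guide goes back to the west ledge with Noor.  [the west ledge: Hana, Kira, Lev, Noor | the east ledge: Dara, Orla, Pim]
7. Guide goes to the east ledge with Hana and Lev.  [the west ledge: Kira, Noor | the east ledge: Dara, Hana, Lev, Orla, Pim]
8. Guide goes back to the west ledge alone.  [the west ledge: Kira, Noor | the east ledge: Dara, Hana, Lev, Orla, Pim]
9. Guide goes to the east ledge with Kira and Noor.  [the west ledge: — | the east ledge: Dara, Hana, Kira, Lev, Noor, Orla, Pim]

Yes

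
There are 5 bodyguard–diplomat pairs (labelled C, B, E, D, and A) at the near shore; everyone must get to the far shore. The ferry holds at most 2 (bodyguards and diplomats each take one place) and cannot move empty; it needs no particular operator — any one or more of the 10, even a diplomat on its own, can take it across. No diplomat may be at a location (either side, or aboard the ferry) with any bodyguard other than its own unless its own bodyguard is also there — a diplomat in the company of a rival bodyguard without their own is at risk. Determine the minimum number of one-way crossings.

Following every safe sequence of crossings from the start, the most of the 10 that can be at the far shore as the ferry arrives there on crossings 1, 3, 5, 7 is 2, 3, 4, 5 respectively; the best ever achieved is 5 of 10.
From crossing 9 on, no configuration arises that was not already reachable earlier: only 82 distinct safe configurations (who is on which side, and where the ferry is) can ever be reached, none of them has everyone across, and every continuation just revisits them. So no valid plan exists.

impossible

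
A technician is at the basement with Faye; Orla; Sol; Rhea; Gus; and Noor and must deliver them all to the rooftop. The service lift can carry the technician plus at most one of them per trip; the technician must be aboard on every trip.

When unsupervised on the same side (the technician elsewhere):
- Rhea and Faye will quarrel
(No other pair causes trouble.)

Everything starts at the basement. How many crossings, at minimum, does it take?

11

Counting alone: the technician can take at most 1 across per trip to the rooftop, so moving all 6 needs at least 6 loaded trips out, with a return between consecutive ones — at least 11 crossings.
The plan below uses exactly 11 crossings, so it is optimal:
1. Technician goes to the rooftop with Faye.  [the basement: Gus, Noor, Orla, Rhea, Sol | the rooftop: Faye]
2. Technician goes back to the basement alone.  [the basement: Gus, Noor, Orla, Rhea, Sol | the rooftop: Faye]
3. Technician goes to the rooftop with Orla.  [the basement: Gus, Noor, Rhea, Sol | the rooftop: Faye, Orla]
4. Technician goes back to the basement alone.  [the basement: Gus, Noor, Rhea, Sol | the rooftop: Faye, Orla]
5. Technician goes to the rooftop with Sol.  [the basement: Gus, Noor, Rhea | the rooftop: Faye, Orla, Sol]
6. Technician goes back to the basement alone.  [the basement: Gus, Noor, Rhea | the rooftop: Faye, Orla, Sol]
7. Technician goes to the rooftop with Gus.  [the basement: Noor, Rhea | the rooftop: Faye, Gus, Orla, Sol]
8. Technician goes back to the basement alone.  [the basement: Noor, Rhea | the rooftop: Faye, Gus, Orla, Sol]
9. Technician goes to the rooftop with Noor.  [the basement: Rhea | the rooftop: Faye, Gus, Noor, Orla, Sol]
10. Technician goes back to the basement alone.  [the basement: Rhea | the rooftop: Faye, Gus, Noor, Orla, Sol]
11. Technician goes to the rooftop with Rhea.  [the basement: — | the rooftop: Faye, Gus, Noor, Orla, Rhea, Sol]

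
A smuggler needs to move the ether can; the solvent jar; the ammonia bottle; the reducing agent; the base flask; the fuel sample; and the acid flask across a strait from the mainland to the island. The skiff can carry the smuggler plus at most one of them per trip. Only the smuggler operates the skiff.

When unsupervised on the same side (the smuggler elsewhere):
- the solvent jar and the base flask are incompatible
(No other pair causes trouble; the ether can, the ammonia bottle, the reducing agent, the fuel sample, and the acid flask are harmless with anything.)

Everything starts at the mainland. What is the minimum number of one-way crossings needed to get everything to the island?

Counting alone: the smuggler can take at most 1 across per trip to the island, so moving all 7 needs at least 7 loaded trips out, with a return between consecutive ones — at least 13 crossings.
The plan below uses exactly 13 crossings, so it is optimal:
1. Smuggler goes to the island with the solvent jar.
2. Smuggler goes back to the mainland alone.
3. Smuggler goes to the island with the ether can.
4. Smuggler goes back to the mainland alone.
5. Smuggler goes to the island with the ammonia bottle.
6. Smuggler goes back to the mainland alone.
7. Smuggler goes to the island with the reducing agent.
8. Smuggler goes back to the mainland alone.
9. Smuggler goes to the island with the fuel sample.
10. Smuggler goes back to the mainland alone.
11. Smuggler goes to the island with the acid flask.
12. Smuggler goes back to the mainland alone.
13. Smuggler goes to the island with the base flask.

13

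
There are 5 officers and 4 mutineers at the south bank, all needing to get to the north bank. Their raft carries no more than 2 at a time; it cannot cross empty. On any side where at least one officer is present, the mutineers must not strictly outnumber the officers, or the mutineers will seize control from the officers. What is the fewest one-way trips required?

15

Counting alone: each trip to the north bank takes at most 2 across and each return brings at least 1 back, so after t trips out (and t−1 returns) at most 2t − (t−1) of the 9 are across; that first reaches 9 at t = 8, so at least 15 crossings are needed.
The plan below uses exactly 15 crossings, so it is optimal:
1. 2 mutineers → the north bank.  (the south bank: 5O 2M; the north bank: 0O 2M)
2. 1 mutineer ← the south bank.  (the south bank: 5O 3M; the north bank: 0O 1M)
3. 2 mutineers → the north bank.  (the south bank: 5O 1M; the north bank: 0O 3M)
4. 1 mutineer ← the south bank.  (the south bank: 5O 2M; the north bank: 0O 2M)
5. 2 officers → the north bank.  (the south bank: 3O 2M; the north bank: 2O 2M)
6. 1 mutineer ← the south bank.  (the south bank: 3O 3M; the north bank: 2O 1M)
7. 1 officer and 1 mutineer → the north bank.  (the south bank: 2O 2M; the north bank: 3O 2M)
8. 1 officer ← the south bank.  (the south bank: 3O 2M; the north bank: 2O 2M)
9. 1 officer and 1 mutineer → the north bank.  (the south bank: 2O 1M; the north bank: 3O 3M)
10. 1 mutineer ← the south bank.  (the south bank: 2O 2M; the north bank: 3O 2M)
11. 1 officer and 1 mutineer → the north bank.  (the south bank: 1O 1M; the north bank: 4O 3M)
12. 1 officer ← the south bank.  (the south bank: 2O 1M; the north bank: 3O 3M)
13. 1 officer and 1 mutineer → the north bank.  (the south bank: 1O 0M; the north bank: 4O 4M)
14. 1 mutineer ← the south bank.  (the south bank: 1O 1M; the north bank: 4O 3M)
15. 1 officer and 1 mutineer → the north bank.  (the south bank: 0O 0M; the north bank: 5O 4M)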